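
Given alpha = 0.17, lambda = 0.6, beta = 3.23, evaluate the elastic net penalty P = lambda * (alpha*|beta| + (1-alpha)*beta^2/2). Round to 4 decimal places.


L1 component = 0.17 * |3.23| = 0.5491.
L2 component = 0.83 * 3.23^2 / 2 = 4.3297.
Penalty = 0.6 * (0.5491 + 4.3297) = 0.6 * 4.8788 = 2.9273.

2.9273


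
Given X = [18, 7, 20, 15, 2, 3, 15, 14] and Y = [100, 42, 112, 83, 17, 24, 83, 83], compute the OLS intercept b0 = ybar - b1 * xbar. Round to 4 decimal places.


First find the slope: b1 = 5.1908.
Means: xbar = 11.7500, ybar = 68.0000.
b0 = ybar - b1 * xbar = 68.0000 - 5.1908 * 11.7500 = 7.0076.

7.0076


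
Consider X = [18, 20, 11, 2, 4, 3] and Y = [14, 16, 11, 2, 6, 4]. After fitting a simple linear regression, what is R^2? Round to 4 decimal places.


After computing the OLS fit (b0=2.0255, b1=0.7043):
SSres = 5.4277, SStot = 160.8333.
R^2 = 1 - 5.4277/160.8333 = 0.9663.

0.9663


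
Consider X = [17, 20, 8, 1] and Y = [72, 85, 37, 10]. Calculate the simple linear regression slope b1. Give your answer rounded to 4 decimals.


Calculate xbar = 11.5000, ybar = 51.0000.
S_xx = 225.0000, S_xy = 884.0000.
Using b1 = S_xy / S_xx = 884.0000 / 225.0000, we get b1 = 3.9289.

3.9289


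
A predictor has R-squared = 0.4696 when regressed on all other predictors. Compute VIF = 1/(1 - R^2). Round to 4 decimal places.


Denominator: 1 - 0.4696 = 0.5304.
VIF = 1 / 0.5304 = 1.8854.

1.8854


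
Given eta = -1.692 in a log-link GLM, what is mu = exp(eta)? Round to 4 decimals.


Apply the inverse link:
mu = e^-1.692 = 0.1842.

0.1842


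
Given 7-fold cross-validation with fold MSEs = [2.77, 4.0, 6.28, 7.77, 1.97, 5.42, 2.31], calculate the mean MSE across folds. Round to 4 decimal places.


Total MSE across folds = 30.5200.
CV-MSE = 30.5200/7 = 4.3600.

4.3600


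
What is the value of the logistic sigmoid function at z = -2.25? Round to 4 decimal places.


exp(2.2500) = 9.4877.
1 + exp(-z) = 10.4877.
sigmoid = 1/10.4877 = 0.0953.

0.0953


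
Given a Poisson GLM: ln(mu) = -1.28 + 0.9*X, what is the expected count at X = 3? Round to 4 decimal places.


Linear predictor: eta = -1.28 + (0.9)(3) = 1.4200.
Expected count: mu = exp(1.4200) = 4.1371.

4.1371


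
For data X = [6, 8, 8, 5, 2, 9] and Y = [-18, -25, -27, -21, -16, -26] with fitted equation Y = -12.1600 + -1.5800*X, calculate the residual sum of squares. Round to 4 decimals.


Compute predicted values, then residuals = yi - yhat_i.
Residuals: [3.6400, -0.2000, -2.2000, -0.9400, -0.6800, 0.3800].
SSres = sum(residual^2) = 19.6200.

19.6200


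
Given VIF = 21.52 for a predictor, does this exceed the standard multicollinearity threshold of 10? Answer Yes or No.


Compare VIF = 21.52 to the threshold of 10.
21.52 >= 10, so the answer is Yes.

Yes


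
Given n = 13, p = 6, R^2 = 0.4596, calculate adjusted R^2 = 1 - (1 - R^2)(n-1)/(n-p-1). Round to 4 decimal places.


Adjusted R^2 = 1 - (1 - R^2) * (n-1)/(n-p-1).
(1 - R^2) = 0.5404.
(n-1)/(n-p-1) = 12/6.
(1 - R^2) * (n-1) = 0.5404 * 12 = 6.4848.
Divide by (n-p-1): 6.4848 / 6 = 1.0808.
Adj R^2 = 1 - 1.0808 = -0.0808.

-0.0808


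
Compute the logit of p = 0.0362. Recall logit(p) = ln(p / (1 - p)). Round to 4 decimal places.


Compute the odds: 0.0362/0.9638 = 0.0376.
Take the natural log: ln(0.0376) = -3.2818.

-3.2818


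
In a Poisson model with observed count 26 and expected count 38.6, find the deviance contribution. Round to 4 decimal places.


Compute y*ln(y/mu) = 26*ln(26/38.6) = 26*-0.395156 = -10.274056.
y - mu = -12.6.
D = 2*(-10.274056 - (-12.6)) = 4.651888, which rounds to 4.6519.

4.6519


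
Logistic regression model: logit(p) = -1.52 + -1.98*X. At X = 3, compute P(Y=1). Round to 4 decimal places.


Linear predictor: z = -1.52 + -1.98 * 3 = -7.4600.
P = 1/(1 + exp(7.4600)) = 1/(1 + 1737.1481) = 0.0006.

0.0006


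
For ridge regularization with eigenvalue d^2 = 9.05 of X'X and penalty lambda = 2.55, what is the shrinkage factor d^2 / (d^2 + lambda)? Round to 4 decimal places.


Denominator = d^2 + lambda = 9.05 + 2.55 = 11.6000.
Shrinkage = 9.05 / 11.6000 = 0.7802.

0.7802


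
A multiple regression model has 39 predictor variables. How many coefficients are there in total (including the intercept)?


Each predictor gets one coefficient, plus one intercept.
Total parameters = 39 + 1 = 40.

40


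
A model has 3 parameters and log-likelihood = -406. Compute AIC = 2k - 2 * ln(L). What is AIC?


AIC = 2k - 2*loglik = 2(3) - 2(-406).
= 6 + 812 = 818.

818


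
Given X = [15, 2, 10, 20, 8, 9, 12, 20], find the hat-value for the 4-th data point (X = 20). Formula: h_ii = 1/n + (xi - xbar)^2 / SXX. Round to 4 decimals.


n = 8, xbar = 12.0000.
SXX = sum((xi - xbar)^2) = 266.0000.
h = 1/8 + (20 - 12.0000)^2 / 266.0000 = 0.3656.

0.3656


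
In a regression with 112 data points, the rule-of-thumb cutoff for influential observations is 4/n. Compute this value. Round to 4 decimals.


Using the rule of thumb:
Threshold = 4 / 112 = 0.0357.

0.0357


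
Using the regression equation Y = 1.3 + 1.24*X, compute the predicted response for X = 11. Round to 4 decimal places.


Predicted value:
Y = 1.3 + (1.24)(11) = 1.3 + 13.6400 = 14.9400.

14.9400


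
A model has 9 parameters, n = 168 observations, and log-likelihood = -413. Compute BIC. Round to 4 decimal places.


Compute k*ln(n) = 9*ln(168) = 9*5.123964 = 46.115676.
Then -2*loglik = 826.
BIC = 46.115676 + 826 = 872.115676, which rounds to 872.1157.

872.1157


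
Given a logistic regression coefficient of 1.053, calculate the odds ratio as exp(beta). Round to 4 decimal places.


Odds ratio = exp(beta) = exp(1.053).
= 2.8662.

2.8662


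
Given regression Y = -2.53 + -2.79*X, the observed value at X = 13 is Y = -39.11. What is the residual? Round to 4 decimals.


Compute yhat = -2.53 + (-2.79)(13) = -38.8000.
Residual = actual - predicted = -39.11 - -38.8000 = -0.3100.

-0.3100


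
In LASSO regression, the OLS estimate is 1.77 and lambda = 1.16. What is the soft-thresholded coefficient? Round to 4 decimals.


|beta_OLS| = 1.77.
lambda = 1.16.
Since |beta| > lambda, coefficient = sign(beta)*(|beta| - lambda) = 0.6100.
Result = 0.6100.

0.6100


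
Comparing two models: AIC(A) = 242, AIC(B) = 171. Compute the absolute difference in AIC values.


Absolute difference = |242 - 171| = 71.
The model with lower AIC (B) is preferred.

71


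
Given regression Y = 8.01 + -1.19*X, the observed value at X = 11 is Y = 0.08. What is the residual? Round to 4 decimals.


Predicted = 8.01 + -1.19 * 11 = -5.0800.
Residual = 0.08 - -5.0800 = 5.1600.

5.1600


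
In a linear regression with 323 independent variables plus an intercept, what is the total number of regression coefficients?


Including the intercept, the model has 323 predictor coefficients + 1 intercept.
Total = 324.

324


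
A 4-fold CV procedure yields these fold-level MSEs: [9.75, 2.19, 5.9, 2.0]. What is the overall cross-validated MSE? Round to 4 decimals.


Add all fold MSEs: 19.8400.
Divide by k = 4: 19.8400/4 = 4.9600.

4.9600


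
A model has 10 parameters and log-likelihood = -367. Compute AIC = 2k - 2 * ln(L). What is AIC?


AIC = 2*10 - 2*(-367).
= 20 + 734 = 754.

754


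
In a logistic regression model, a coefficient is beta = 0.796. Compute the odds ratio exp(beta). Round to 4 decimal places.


Odds ratio = exp(beta) = exp(0.796).
= 2.2167.

2.2167


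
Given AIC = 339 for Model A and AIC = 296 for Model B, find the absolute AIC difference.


Absolute difference = |339 - 296| = 43.
The model with lower AIC (B) is preferred.

43


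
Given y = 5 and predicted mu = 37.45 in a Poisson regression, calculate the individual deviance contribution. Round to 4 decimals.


Compute y*ln(y/mu) = 5*ln(5/37.45) = 5*-2.013569 = -10.067845.
y - mu = -32.45.
D = 2*(-10.067845 - (-32.45)) = 44.764310, which rounds to 44.7643.

44.7643


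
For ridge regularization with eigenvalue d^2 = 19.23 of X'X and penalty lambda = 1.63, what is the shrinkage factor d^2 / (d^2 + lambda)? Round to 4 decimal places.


Denominator = d^2 + lambda = 19.23 + 1.63 = 20.8600.
Shrinkage = 19.23 / 20.8600 = 0.9219.

0.9219


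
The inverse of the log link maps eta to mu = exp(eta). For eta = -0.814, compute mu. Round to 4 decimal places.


The inverse log link gives:
mu = exp(-0.814) = 0.4431.

0.4431


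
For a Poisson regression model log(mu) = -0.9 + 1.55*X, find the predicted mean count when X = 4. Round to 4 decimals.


Compute eta = -0.9 + 1.55 * 4 = 5.3000.
Apply inverse link: mu = e^5.3000 = 200.3368.

200.3368


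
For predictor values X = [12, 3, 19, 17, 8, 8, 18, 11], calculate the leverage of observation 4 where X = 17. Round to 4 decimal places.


n = 8, xbar = 12.0000.
SXX = sum((xi - xbar)^2) = 224.0000.
h = 1/8 + (17 - 12.0000)^2 / 224.0000 = 0.2366.

0.2366


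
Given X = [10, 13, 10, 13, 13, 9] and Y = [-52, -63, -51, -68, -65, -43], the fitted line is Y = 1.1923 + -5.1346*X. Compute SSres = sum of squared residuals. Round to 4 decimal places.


For each point, residual = actual - predicted.
Residuals: [-1.8463, 2.5575, -0.8463, -2.4425, 0.5575, 2.0191].
Sum of squared residuals = 21.0192.

21.0192


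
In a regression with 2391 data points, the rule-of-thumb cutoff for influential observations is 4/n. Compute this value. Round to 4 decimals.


The threshold is 4/n.
4/2391 = 0.0017.

0.0017


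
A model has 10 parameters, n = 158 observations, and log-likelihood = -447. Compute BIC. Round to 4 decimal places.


Compute k*ln(n) = 10*ln(158) = 10*5.062595 = 50.625950.
Then -2*loglik = 894.
BIC = 50.625950 + 894 = 944.625950, which rounds to 944.6260.

944.6260


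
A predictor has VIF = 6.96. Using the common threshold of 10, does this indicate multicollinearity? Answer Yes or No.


Compare VIF = 6.96 to the threshold of 10.
6.96 < 10, so the answer is No.

No


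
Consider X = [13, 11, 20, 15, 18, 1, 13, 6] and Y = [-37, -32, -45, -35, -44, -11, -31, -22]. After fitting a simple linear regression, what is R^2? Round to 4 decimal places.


Fit the OLS line: b0 = -10.4849, b1 = -1.7848.
SSres = 32.4175.
SStot = 888.8750.
R^2 = 1 - 32.4175/888.8750 = 0.9635.

0.9635


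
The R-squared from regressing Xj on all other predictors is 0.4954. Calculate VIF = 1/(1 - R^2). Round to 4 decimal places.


VIF = 1 / (1 - 0.4954).
= 1 / 0.5046 = 1.9818.

1.9818


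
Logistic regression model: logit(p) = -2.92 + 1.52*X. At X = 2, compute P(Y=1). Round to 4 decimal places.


Compute z = -2.92 + (1.52)(2) = 0.1200.
exp(-z) = 0.8869.
P = 1/(1 + 0.8869) = 0.5300.

0.5300


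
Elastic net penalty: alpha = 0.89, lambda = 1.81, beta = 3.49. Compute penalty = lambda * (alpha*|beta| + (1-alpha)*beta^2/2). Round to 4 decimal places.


alpha * |beta| = 0.89 * 3.49 = 3.1061.
(1-alpha) * beta^2/2 = 0.11 * 12.1801/2 = 0.6699.
Total = 1.81 * (3.1061 + 0.6699) = 6.8346.

6.8346


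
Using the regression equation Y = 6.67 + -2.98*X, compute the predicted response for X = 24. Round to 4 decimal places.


Predicted value:
Y = 6.67 + (-2.98)(24) = 6.67 + -71.5200 = -64.8500.

-64.8500


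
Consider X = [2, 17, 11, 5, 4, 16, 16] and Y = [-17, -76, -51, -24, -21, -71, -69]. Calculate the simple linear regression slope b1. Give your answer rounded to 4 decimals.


The sample means are xbar = 10.1429 and ybar = -47.0000.
Compute S_xx = 246.8571 and S_xy = -994.0000.
Slope b1 = S_xy / S_xx = -994.0000 / 246.8571 = -4.0266.

-4.0266


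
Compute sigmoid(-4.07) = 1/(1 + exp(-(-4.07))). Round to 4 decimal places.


Compute exp(4.0700) = 58.5570.
Sigmoid = 1 / (1 + 58.5570) = 1 / 59.5570 = 0.0168.

0.0168


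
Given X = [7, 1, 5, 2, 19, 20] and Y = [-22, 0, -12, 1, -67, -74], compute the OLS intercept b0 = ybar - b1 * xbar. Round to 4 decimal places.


Compute b1 = -3.9520 from the OLS formula.
With xbar = 9.0000 and ybar = -29.0000, the intercept is:
b0 = -29.0000 - -3.9520 * 9.0000 = 6.5678.

6.5678


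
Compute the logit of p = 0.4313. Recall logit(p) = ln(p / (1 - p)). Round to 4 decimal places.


Compute the odds: 0.4313/0.5687 = 0.7584.
Take the natural log: ln(0.7584) = -0.2765.

-0.2765


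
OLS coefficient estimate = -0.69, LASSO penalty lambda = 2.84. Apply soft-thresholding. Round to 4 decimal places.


Absolute value: |-0.69| = 0.69.
Compare to lambda = 2.84.
Since |beta| <= lambda, the coefficient is set to 0.

0.0000


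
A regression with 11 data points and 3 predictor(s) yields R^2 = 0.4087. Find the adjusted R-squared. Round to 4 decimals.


Using the formula:
(1 - 0.4087) = 0.5913.
Multiply by 10/7: 0.5913 * 10 = 5.9130, then 5.9130 / 7 = 0.8447.
Adj R^2 = 1 - 0.8447 = 0.1553.

0.1553


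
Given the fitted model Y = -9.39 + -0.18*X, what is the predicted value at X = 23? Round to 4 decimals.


Predicted value:
Y = -9.39 + (-0.18)(23) = -9.39 + -4.1400 = -13.5300.

-13.5300


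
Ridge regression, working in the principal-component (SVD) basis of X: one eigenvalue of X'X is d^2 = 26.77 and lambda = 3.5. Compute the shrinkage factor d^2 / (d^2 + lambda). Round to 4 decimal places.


Denominator = d^2 + lambda = 26.77 + 3.5 = 30.2700.
Shrinkage = 26.77 / 30.2700 = 0.8844.

0.8844


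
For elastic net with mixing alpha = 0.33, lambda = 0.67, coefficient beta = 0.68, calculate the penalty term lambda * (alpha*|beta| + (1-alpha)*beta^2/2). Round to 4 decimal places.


alpha * |beta| = 0.33 * 0.68 = 0.2244.
(1-alpha) * beta^2/2 = 0.67 * 0.4624/2 = 0.1549.
Total = 0.67 * (0.2244 + 0.1549) = 0.2541.

0.2541


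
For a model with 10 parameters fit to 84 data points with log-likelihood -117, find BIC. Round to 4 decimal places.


Compute k*ln(n) = 10*ln(84) = 10*4.430817 = 44.308170.
Then -2*loglik = 234.
BIC = 44.308170 + 234 = 278.308170, which rounds to 278.3082.

278.3082


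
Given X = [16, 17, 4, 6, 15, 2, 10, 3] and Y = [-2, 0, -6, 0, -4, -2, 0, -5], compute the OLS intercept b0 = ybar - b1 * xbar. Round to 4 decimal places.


Compute b1 = 0.1427 from the OLS formula.
With xbar = 9.1250 and ybar = -2.3750, the intercept is:
b0 = -2.3750 - 0.1427 * 9.1250 = -3.6774.

-3.6774


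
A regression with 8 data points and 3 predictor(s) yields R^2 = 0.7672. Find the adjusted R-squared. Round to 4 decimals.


Using the formula:
(1 - 0.7672) = 0.2328.
Multiply by 7/4: 0.2328 * 7 = 1.6296, then 1.6296 / 4 = 0.4074.
Adj R^2 = 1 - 0.4074 = 0.5926.

0.5926


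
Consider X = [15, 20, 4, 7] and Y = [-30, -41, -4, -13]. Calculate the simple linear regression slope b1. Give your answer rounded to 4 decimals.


Calculate xbar = 11.5000, ybar = -22.0000.
S_xx = 161.0000, S_xy = -365.0000.
Using b1 = S_xy / S_xx = -365.0000 / 161.0000, we get b1 = -2.2671.

-2.2671


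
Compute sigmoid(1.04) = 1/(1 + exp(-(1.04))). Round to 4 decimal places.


exp(-1.0400) = 0.3535.
1 + exp(-z) = 1.3535.
sigmoid = 1/1.3535 = 0.7389.

0.7389


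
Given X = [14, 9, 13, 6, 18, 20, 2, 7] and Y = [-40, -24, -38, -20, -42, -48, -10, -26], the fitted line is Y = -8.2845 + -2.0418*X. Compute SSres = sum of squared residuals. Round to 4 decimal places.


Predicted values from Y = -8.2845 + -2.0418*X.
Residuals: [-3.1303, 2.6607, -3.1721, 0.5353, 3.0369, 1.1205, 2.3681, -3.4229].
SSres = 55.0293.

55.0293


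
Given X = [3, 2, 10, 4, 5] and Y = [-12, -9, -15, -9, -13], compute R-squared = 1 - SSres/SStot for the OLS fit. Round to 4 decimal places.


The fitted line is Y = -8.3093 + -0.6856*X.
SSres = 8.9639, SStot = 27.2000.
R^2 = 1 - SSres/SStot = 0.6704.

0.6704


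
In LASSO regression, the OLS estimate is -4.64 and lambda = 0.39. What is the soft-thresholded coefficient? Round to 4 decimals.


Absolute value: |-4.64| = 4.64.
Compare to lambda = 0.39.
Since |beta| > lambda, coefficient = sign(beta)*(|beta| - lambda) = -4.2500.

-4.2500


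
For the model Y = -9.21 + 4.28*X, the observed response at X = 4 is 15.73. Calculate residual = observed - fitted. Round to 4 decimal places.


Fitted value at X = 4 is yhat = -9.21 + 4.28*4 = 7.9100.
Residual = 15.73 - 7.9100 = 7.8200.

7.8200


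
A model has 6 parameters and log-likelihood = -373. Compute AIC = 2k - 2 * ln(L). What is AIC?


Compute:
2k = 2*6 = 12.
-2*loglik = -2*(-373) = 746.
AIC = 12 + 746 = 758.

758


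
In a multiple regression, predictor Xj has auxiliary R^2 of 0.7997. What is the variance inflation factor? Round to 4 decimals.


Denominator: 1 - 0.7997 = 0.2003.
VIF = 1 / 0.2003 = 4.9925.

4.9925


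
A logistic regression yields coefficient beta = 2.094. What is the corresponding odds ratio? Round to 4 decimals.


exp(2.094) = 8.1173.
So the odds ratio is 8.1173.

8.1173


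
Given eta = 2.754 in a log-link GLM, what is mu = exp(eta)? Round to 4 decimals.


Apply the inverse link:
mu = e^2.754 = 15.7053.

15.7053


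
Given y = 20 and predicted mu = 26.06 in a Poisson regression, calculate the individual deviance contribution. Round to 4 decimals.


First: ln(20/26.06) = -0.264669.
Then: 20 * -0.264669 = -5.293380.
y - mu = 20 - 26.06 = -6.06.
D = 2(-5.293380 - -6.06) = 1.533240, which rounds to 1.5332.

1.5332


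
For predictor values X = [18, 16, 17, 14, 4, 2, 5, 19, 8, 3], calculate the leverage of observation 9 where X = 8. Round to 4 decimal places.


n = 10, xbar = 10.6000.
SXX = sum((xi - xbar)^2) = 420.4000.
h = 1/10 + (8 - 10.6000)^2 / 420.4000 = 0.1161.

0.1161


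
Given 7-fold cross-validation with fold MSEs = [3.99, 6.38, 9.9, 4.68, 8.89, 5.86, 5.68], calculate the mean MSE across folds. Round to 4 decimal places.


Sum of fold MSEs = 45.3800.
Average = 45.3800 / 7 = 6.4829.

6.4829


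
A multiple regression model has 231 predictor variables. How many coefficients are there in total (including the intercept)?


Including the intercept, the model has 231 predictor coefficients + 1 intercept.
Total = 232.

232


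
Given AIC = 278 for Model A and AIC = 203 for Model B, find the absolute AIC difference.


Absolute difference = |278 - 203| = 75.
The model with lower AIC (B) is preferred.

75


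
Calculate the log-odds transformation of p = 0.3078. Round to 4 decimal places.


Compute the odds: 0.3078/0.6922 = 0.4447.
Take the natural log: ln(0.4447) = -0.8104.

-0.8104


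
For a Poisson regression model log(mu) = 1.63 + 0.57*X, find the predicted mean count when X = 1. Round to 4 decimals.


Linear predictor: eta = 1.63 + (0.57)(1) = 2.2000.
Expected count: mu = exp(2.2000) = 9.0250.

9.0250


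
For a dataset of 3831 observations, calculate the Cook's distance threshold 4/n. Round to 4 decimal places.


Using the rule of thumb:
Threshold = 4 / 3831 = 0.0010.

0.0010


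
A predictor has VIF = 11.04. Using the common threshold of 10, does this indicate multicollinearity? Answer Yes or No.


The threshold is 10.
VIF = 11.04 is >= 10.
Multicollinearity indication: Yes.

Yes


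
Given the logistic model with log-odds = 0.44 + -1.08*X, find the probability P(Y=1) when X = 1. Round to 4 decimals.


Linear predictor: z = 0.44 + -1.08 * 1 = -0.6400.
P = 1/(1 + exp(0.6400)) = 1/(1 + 1.8965) = 0.3452.

0.3452


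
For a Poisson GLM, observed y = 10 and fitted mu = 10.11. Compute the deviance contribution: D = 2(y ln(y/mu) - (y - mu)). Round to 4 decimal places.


Compute y*ln(y/mu) = 10*ln(10/10.11) = 10*-0.010940 = -0.109400.
y - mu = -0.11.
D = 2*(-0.109400 - (-0.11)) = 0.001200, which rounds to 0.0012.

0.0012


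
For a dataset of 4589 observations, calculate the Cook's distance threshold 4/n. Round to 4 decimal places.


Using the rule of thumb:
Threshold = 4 / 4589 = 0.0009.

0.0009


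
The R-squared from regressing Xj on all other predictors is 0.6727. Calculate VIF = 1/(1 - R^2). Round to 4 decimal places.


Using VIF = 1/(1 - R^2_j):
1 - 0.6727 = 0.3273.
VIF = 3.0553.

3.0553


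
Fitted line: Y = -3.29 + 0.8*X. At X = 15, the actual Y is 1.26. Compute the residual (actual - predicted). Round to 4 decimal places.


Predicted = -3.29 + 0.8 * 15 = 8.7100.
Residual = 1.26 - 8.7100 = -7.4500.

-7.4500


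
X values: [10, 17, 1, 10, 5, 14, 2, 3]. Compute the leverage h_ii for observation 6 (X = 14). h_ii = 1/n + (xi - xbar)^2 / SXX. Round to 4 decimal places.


Mean of X: xbar = 7.7500.
SXX = 243.5000.
For X = 14: h = 1/8 + (14 - 7.7500)^2/243.5000 = 0.2854.

0.2854


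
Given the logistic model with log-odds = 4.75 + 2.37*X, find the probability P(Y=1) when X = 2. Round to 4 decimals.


Linear predictor: z = 4.75 + 2.37 * 2 = 9.4900.
P = 1/(1 + exp(-9.4900)) = 1/(1 + 0.0001) = 0.9999.

0.9999


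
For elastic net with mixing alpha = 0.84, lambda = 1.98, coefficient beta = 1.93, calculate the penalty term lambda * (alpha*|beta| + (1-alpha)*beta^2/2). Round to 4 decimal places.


alpha * |beta| = 0.84 * 1.93 = 1.6212.
(1-alpha) * beta^2/2 = 0.16 * 3.7249/2 = 0.2980.
Total = 1.98 * (1.6212 + 0.2980) = 3.8000.

3.8000


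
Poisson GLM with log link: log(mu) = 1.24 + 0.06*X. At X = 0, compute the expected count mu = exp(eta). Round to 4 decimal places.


eta = 1.24 + 0.06 * 0 = 1.2400.
mu = exp(1.2400) = 3.4556.

3.4556


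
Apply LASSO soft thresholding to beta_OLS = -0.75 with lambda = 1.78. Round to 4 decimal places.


|beta_OLS| = 0.75.
lambda = 1.78.
Since |beta| <= lambda, the coefficient is set to 0.
Result = 0.0000.

0.0000


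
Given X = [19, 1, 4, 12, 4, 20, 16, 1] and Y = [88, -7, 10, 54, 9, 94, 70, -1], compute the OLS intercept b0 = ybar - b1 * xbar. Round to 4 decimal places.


The slope is b1 = 5.1487.
Sample means are xbar = 9.6250 and ybar = 39.6250.
Intercept: b0 = 39.6250 - (5.1487)(9.6250) = -9.9314.

-9.9314


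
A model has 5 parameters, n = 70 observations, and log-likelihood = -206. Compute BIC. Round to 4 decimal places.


k * ln(n) = 5 * ln(70) = 5 * 4.248495 = 21.242475.
-2 * loglik = -2 * (-206) = 412.
BIC = 21.242475 + 412 = 433.242475, which rounds to 433.2425.

433.2425


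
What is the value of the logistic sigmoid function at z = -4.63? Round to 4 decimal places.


exp(4.6300) = 102.5141.
1 + exp(-z) = 103.5141.
sigmoid = 1/103.5141 = 0.0097.

0.0097


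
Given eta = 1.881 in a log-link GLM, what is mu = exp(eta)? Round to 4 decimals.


mu = exp(eta) = exp(1.881).
= 6.5601.

6.5601


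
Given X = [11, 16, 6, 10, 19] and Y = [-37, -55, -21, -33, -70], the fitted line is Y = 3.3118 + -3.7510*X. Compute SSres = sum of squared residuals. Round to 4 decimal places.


Predicted values from Y = 3.3118 + -3.7510*X.
Residuals: [0.9492, 1.7042, -1.8058, 1.1982, -2.0428].
SSres = 12.6749.

12.6749


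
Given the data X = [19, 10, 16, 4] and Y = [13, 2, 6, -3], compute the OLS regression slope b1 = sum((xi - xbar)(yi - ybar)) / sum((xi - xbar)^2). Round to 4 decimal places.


Calculate xbar = 12.2500, ybar = 4.5000.
S_xx = 132.7500, S_xy = 130.5000.
Using b1 = S_xy / S_xx = 130.5000 / 132.7500, we get b1 = 0.9831.

0.9831


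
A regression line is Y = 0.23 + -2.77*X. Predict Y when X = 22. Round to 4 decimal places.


Plug X = 22 into Y = 0.23 + -2.77*X:
Y = 0.23 + -60.9400 = -60.7100.

-60.7100


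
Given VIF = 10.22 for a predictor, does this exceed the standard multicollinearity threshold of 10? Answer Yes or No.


Compare VIF = 10.22 to the threshold of 10.
10.22 >= 10, so the answer is Yes.

Yes


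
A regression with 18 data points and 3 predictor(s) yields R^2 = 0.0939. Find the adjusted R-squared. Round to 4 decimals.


Using the formula:
(1 - 0.0939) = 0.9061.
Multiply by 17/14: 0.9061 * 17 = 15.4037, then 15.4037 / 14 = 1.1003.
Adj R^2 = 1 - 1.1003 = -0.1003.

-0.1003


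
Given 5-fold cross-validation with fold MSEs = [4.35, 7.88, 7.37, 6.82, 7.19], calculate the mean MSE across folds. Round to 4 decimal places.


Total MSE across folds = 33.6100.
CV-MSE = 33.6100/5 = 6.7220.

6.7220


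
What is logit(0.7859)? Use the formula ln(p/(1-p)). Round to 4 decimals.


The odds are p/(1-p) = 0.7859 / 0.2141 = 3.6707.
logit(p) = ln(3.6707) = 1.3004.

1.3004


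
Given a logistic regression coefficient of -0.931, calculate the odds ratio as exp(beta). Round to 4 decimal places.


Odds ratio = exp(beta) = exp(-0.931).
= 0.3942.

0.3942


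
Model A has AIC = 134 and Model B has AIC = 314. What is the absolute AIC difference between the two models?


|AIC_A - AIC_B| = |134 - 314| = 180.
Model A is preferred (lower AIC).

180


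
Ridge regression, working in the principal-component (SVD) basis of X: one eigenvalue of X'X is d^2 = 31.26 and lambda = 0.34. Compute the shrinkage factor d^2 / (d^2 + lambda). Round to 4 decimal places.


Denominator = d^2 + lambda = 31.26 + 0.34 = 31.6000.
Shrinkage = 31.26 / 31.6000 = 0.9892.

0.9892


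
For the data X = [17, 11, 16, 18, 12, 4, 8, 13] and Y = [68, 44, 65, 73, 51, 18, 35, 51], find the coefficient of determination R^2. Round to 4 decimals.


After computing the OLS fit (b0=2.8789, b1=3.8583):
SSres = 11.7039, SStot = 2361.8750.
R^2 = 1 - 11.7039/2361.8750 = 0.9950.

0.9950


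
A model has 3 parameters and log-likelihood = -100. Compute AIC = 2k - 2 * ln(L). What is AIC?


Compute:
2k = 2*3 = 6.
-2*loglik = -2*(-100) = 200.
AIC = 6 + 200 = 206.

206


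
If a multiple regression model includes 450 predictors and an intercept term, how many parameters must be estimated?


Including the intercept, the model has 450 predictor coefficients + 1 intercept.
Total = 451.

451


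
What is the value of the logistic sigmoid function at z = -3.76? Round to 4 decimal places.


Compute exp(3.7600) = 42.9484.
Sigmoid = 1 / (1 + 42.9484) = 1 / 43.9484 = 0.0228.

0.0228


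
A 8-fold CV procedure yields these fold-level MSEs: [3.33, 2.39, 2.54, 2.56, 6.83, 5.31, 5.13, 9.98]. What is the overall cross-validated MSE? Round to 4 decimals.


Sum of fold MSEs = 38.0700.
Average = 38.0700 / 8 = 4.7588.

4.7588


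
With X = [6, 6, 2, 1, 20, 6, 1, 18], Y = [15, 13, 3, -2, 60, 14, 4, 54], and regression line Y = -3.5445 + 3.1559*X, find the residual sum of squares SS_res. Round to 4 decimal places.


For each point, residual = actual - predicted.
Residuals: [-0.3909, -2.3909, 0.2327, -1.6114, 0.4265, -1.3909, 4.3886, 0.7383].
Sum of squared residuals = 30.4414.

30.4414


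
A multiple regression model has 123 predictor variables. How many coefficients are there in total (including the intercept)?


Including the intercept, the model has 123 predictor coefficients + 1 intercept.
Total = 124.

124


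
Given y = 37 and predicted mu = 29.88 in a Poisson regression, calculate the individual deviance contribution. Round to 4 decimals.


y/mu = 37/29.88 = 1.238286 (approx.), and ln(37/29.88) = 0.213729.
y * ln(y/mu) = 37 * 0.213729 = 7.907973.
y - mu = 7.12.
D = 2 * (7.907973 - 7.12) = 1.575946, which rounds to 1.5759.

1.5759


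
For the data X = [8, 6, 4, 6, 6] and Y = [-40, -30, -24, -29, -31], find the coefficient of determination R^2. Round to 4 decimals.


The fitted line is Y = -6.8000 + -4.0000*X.
SSres = 6.8000, SStot = 134.8000.
R^2 = 1 - SSres/SStot = 0.9496.

0.9496


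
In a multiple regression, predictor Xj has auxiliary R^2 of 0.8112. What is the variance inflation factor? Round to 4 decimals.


Using VIF = 1/(1 - R^2_j):
1 - 0.8112 = 0.1888.
VIF = 5.2966.

5.2966


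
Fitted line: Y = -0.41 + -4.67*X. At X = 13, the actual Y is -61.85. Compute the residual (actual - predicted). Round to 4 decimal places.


Compute yhat = -0.41 + (-4.67)(13) = -61.1200.
Residual = actual - predicted = -61.85 - -61.1200 = -0.7300.

-0.7300


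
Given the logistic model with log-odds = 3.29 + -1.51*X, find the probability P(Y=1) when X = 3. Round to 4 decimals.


Linear predictor: z = 3.29 + -1.51 * 3 = -1.2400.
P = 1/(1 + exp(1.2400)) = 1/(1 + 3.4556) = 0.2244.

0.2244


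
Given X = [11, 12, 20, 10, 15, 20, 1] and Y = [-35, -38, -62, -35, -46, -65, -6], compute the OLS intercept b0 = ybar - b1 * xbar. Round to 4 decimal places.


The slope is b1 = -2.9989.
Sample means are xbar = 12.7143 and ybar = -41.0000.
Intercept: b0 = -41.0000 - (-2.9989)(12.7143) = -2.8711.

-2.8711


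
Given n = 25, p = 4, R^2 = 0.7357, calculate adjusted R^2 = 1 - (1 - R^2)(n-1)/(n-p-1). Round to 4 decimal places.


Adjusted R^2 = 1 - (1 - R^2) * (n-1)/(n-p-1).
(1 - R^2) = 0.2643.
(n-1)/(n-p-1) = 24/20.
(1 - R^2) * (n-1) = 0.2643 * 24 = 6.3432.
Divide by (n-p-1): 6.3432 / 20 = 0.3172.
Adj R^2 = 1 - 0.3172 = 0.6828.

0.6828


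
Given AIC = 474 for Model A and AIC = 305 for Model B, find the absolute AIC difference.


|AIC_A - AIC_B| = |474 - 305| = 169.
Model B is preferred (lower AIC).

169


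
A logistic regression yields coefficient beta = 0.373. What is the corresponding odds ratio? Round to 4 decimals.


exp(0.373) = 1.4521.
So the odds ratio is 1.4521.

1.4521


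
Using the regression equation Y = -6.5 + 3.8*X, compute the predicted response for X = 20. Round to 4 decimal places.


Plug X = 20 into Y = -6.5 + 3.8*X:
Y = -6.5 + 76.0000 = 69.5000.

69.5000


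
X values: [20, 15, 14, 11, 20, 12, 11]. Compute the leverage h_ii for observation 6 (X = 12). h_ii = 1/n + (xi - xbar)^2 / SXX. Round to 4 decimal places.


n = 7, xbar = 14.7143.
SXX = sum((xi - xbar)^2) = 91.4286.
h = 1/7 + (12 - 14.7143)^2 / 91.4286 = 0.2234.

0.2234


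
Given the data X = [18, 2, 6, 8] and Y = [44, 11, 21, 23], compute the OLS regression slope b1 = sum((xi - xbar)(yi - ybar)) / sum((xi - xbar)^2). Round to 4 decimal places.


The sample means are xbar = 8.5000 and ybar = 24.7500.
Compute S_xx = 139.0000 and S_xy = 282.5000.
Slope b1 = S_xy / S_xx = 282.5000 / 139.0000 = 2.0324.

2.0324


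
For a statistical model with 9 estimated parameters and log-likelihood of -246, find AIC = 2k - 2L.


AIC = 2k - 2*loglik = 2(9) - 2(-246).
= 18 + 492 = 510.

510


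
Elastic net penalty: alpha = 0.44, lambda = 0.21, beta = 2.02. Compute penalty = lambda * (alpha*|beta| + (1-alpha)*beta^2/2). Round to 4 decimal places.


L1 component = 0.44 * |2.02| = 0.8888.
L2 component = 0.56 * 2.02^2 / 2 = 1.1425.
Penalty = 0.21 * (0.8888 + 1.1425) = 0.21 * 2.0313 = 0.4266.

0.4266


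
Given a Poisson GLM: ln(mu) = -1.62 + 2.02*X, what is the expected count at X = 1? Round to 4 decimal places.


Linear predictor: eta = -1.62 + (2.02)(1) = 0.4000.
Expected count: mu = exp(0.4000) = 1.4918.

1.4918


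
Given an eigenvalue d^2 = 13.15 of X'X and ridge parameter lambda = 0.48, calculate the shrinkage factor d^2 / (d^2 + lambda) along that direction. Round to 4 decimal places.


Compute the denominator: 13.15 + 0.48 = 13.6300.
Shrinkage factor = 13.15 / 13.6300 = 0.9648.

0.9648


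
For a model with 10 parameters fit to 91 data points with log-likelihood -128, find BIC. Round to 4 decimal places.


Compute k*ln(n) = 10*ln(91) = 10*4.510860 = 45.108600.
Then -2*loglik = 256.
BIC = 45.108600 + 256 = 301.108600, which rounds to 301.1086.

301.1086


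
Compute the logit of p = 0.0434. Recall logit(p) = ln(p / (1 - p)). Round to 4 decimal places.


1 - p = 0.9566.
p/(1-p) = 0.0454.
logit = ln(0.0454) = -3.0929.

-3.0929


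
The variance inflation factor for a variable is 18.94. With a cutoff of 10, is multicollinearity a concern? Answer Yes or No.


Check: VIF = 18.94 vs threshold = 10.
Since 18.94 >= 10, the answer is Yes.

Yes


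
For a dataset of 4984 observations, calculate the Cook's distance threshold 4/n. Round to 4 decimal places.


The threshold is 4/n.
4/4984 = 0.0008.

0.0008


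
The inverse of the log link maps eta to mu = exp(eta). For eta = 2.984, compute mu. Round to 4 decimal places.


Apply the inverse link:
mu = e^2.984 = 19.7667.

19.7667


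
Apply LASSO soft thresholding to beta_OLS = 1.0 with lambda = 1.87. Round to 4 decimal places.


Check: |1.0| = 1.0 vs lambda = 1.87.
Since |beta| <= lambda, the coefficient is set to 0.
Soft-thresholded coefficient = 0.0000.

0.0000


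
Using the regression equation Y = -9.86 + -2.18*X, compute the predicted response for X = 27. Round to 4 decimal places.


Plug X = 27 into Y = -9.86 + -2.18*X:
Y = -9.86 + -58.8600 = -68.7200.

-68.7200


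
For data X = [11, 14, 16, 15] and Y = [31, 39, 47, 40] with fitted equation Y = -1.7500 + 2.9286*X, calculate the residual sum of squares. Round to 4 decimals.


For each point, residual = actual - predicted.
Residuals: [0.5354, -0.2504, 1.8924, -2.1790].
Sum of squared residuals = 8.6786.

8.6786


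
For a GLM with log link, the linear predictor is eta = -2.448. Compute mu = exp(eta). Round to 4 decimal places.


The inverse log link gives:
mu = exp(-2.448) = 0.0865.

0.0865


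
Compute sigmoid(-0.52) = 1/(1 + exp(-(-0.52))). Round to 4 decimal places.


First, exp(0.5200) = 1.6820.
Then sigma(z) = 1/(1 + 1.6820) = 0.3729.

0.3729


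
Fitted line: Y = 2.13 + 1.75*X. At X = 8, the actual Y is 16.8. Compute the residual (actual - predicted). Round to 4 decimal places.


Predicted = 2.13 + 1.75 * 8 = 16.1300.
Residual = 16.8 - 16.1300 = 0.6700.

0.6700


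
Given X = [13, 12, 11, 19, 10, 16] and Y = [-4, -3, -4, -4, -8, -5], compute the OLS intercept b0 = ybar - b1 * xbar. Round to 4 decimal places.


First find the slope: b1 = 0.1739.
Means: xbar = 13.5000, ybar = -4.6667.
b0 = ybar - b1 * xbar = -4.6667 - 0.1739 * 13.5000 = -7.0145.

-7.0145


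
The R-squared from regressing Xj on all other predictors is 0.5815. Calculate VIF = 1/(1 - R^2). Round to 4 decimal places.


Denominator: 1 - 0.5815 = 0.4185.
VIF = 1 / 0.4185 = 2.3895.

2.3895


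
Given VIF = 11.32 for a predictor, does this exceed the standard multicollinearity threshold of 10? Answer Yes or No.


Compare VIF = 11.32 to the threshold of 10.
11.32 >= 10, so the answer is Yes.

Yes


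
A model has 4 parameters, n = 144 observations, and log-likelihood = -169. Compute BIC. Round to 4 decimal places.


ln(144) = 4.969813.
k * ln(n) = 4 * 4.969813 = 19.879252.
-2L = 338.
BIC = 19.879252 + 338 = 357.879252, which rounds to 357.8793.

357.8793


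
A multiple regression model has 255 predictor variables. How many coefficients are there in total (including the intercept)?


Total coefficients = number of predictors + 1 (for the intercept).
= 255 + 1 = 256.

256


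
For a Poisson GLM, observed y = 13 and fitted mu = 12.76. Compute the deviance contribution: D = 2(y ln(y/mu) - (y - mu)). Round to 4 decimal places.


Compute y*ln(y/mu) = 13*ln(13/12.76) = 13*0.018634 = 0.242242.
y - mu = 0.24.
D = 2*(0.242242 - (0.24)) = 0.004484, which rounds to 0.0045.

0.0045


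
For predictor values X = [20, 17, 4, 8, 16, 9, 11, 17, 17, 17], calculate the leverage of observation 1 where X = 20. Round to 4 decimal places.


n = 10, xbar = 13.6000.
SXX = sum((xi - xbar)^2) = 244.4000.
h = 1/10 + (20 - 13.6000)^2 / 244.4000 = 0.2676.

0.2676


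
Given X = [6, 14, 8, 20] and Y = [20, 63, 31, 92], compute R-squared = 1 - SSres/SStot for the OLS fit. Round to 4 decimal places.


After computing the OLS fit (b0=-10.3000, b1=5.1500):
SSres = 2.3000, SStot = 3185.0000.
R^2 = 1 - 2.3000/3185.0000 = 0.9993.

0.9993


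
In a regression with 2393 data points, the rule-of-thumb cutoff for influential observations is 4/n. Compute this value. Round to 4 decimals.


The threshold is 4/n.
4/2393 = 0.0017.

0.0017


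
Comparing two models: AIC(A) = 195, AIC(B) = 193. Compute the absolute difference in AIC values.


Compute |195 - 193| = 2.
Model B has the smaller AIC.

2


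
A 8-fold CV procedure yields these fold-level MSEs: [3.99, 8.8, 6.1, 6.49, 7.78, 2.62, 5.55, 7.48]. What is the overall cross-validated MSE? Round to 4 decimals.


Add all fold MSEs: 48.8100.
Divide by k = 8: 48.8100/8 = 6.1013.

6.1013


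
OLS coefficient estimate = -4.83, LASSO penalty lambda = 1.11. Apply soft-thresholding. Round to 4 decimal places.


|beta_OLS| = 4.83.
lambda = 1.11.
Since |beta| > lambda, coefficient = sign(beta)*(|beta| - lambda) = -3.7200.
Result = -3.7200.

-3.7200


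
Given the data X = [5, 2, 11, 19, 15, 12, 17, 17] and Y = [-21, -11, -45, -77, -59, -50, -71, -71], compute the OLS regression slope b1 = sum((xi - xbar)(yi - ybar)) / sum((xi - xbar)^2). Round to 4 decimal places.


Calculate xbar = 12.2500, ybar = -50.6250.
S_xx = 257.5000, S_xy = -1022.7500.
Using b1 = S_xy / S_xx = -1022.7500 / 257.5000, we get b1 = -3.9718.

-3.9718


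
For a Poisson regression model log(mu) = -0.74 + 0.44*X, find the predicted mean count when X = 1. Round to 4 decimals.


eta = -0.74 + 0.44 * 1 = -0.3000.
mu = exp(-0.3000) = 0.7408.

0.7408


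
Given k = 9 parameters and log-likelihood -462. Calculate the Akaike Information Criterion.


AIC = 2*9 - 2*(-462).
= 18 + 924 = 942.

942


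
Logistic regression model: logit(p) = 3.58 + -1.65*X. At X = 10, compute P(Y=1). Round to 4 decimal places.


z = 3.58 + -1.65 * 10 = -12.9200.
Sigmoid: P = 1 / (1 + exp(12.9200)) = 0.0000.

0.0000


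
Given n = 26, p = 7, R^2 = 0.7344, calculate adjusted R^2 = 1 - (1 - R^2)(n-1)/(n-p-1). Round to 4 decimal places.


Using the formula:
(1 - 0.7344) = 0.2656.
Multiply by 25/18: 0.2656 * 25 = 6.6400, then 6.6400 / 18 = 0.3689.
Adj R^2 = 1 - 0.3689 = 0.6311.

0.6311


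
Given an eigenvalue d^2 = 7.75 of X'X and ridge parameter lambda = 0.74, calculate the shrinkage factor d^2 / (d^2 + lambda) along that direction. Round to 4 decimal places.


Compute the denominator: 7.75 + 0.74 = 8.4900.
Shrinkage factor = 7.75 / 8.4900 = 0.9128.

0.9128


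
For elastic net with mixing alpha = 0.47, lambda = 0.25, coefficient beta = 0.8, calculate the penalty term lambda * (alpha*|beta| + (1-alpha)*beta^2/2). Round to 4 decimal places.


L1 component = 0.47 * |0.8| = 0.3760.
L2 component = 0.53 * 0.8^2 / 2 = 0.1696.
Penalty = 0.25 * (0.3760 + 0.1696) = 0.25 * 0.5456 = 0.1364.

0.1364


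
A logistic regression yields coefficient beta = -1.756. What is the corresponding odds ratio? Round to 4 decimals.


exp(-1.756) = 0.1727.
So the odds ratio is 0.1727.

0.1727


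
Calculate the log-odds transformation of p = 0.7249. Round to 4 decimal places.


1 - p = 0.2751.
p/(1-p) = 2.6350.
logit = ln(2.6350) = 0.9689.

0.9689


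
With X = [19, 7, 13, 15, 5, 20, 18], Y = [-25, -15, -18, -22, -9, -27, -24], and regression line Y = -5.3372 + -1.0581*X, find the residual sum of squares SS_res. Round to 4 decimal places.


Predicted values from Y = -5.3372 + -1.0581*X.
Residuals: [0.4411, -2.2561, 1.0925, -0.7913, 1.6277, -0.5008, 0.3830].
SSres = 10.1512.

10.1512


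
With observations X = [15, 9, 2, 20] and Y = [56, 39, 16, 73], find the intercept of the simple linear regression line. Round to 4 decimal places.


First find the slope: b1 = 3.1326.
Means: xbar = 11.5000, ybar = 46.0000.
b0 = ybar - b1 * xbar = 46.0000 - 3.1326 * 11.5000 = 9.9751.

9.9751


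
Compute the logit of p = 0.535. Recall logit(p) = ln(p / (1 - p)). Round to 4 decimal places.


1 - p = 0.465.
p/(1-p) = 1.1505.
logit = ln(1.1505) = 0.1402.

0.1402


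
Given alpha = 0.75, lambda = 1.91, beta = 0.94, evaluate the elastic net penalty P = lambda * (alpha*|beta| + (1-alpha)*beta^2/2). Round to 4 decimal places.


Compute:
L1 = 0.75 * 0.94 = 0.7050.
L2 = 0.25 * 0.94^2 / 2 = 0.1105.
Penalty = 1.91 * (0.7050 + 0.1105) = 1.5575.

1.5575


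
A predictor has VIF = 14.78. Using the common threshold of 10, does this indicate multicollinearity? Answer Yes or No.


Compare VIF = 14.78 to the threshold of 10.
14.78 >= 10, so the answer is Yes.

Yes


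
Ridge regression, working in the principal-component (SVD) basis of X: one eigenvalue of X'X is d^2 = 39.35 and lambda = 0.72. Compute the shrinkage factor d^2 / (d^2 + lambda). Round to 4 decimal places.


d^2 + lambda = 39.35 + 0.72 = 40.0700.
Shrinkage factor = 39.35/40.0700 = 0.9820.

0.9820
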